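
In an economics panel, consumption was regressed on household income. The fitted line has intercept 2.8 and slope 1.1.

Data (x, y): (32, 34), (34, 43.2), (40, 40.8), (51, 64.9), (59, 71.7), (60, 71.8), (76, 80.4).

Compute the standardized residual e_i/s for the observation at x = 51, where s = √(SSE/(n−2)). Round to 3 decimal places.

x=32: ŷ = 2.8 + 1.1·32 = 38; e = 34 − 38 = -4
x=34: ŷ = 2.8 + 1.1·34 = 40.2; e = 43.2 − 40.2 = 3
x=40: ŷ = 2.8 + 1.1·40 = 46.8; e = 40.8 − 46.8 = -6
x=51: ŷ = 2.8 + 1.1·51 = 58.9; e = 64.9 − 58.9 = 6
x=59: ŷ = 2.8 + 1.1·59 = 67.7; e = 71.7 − 67.7 = 4
x=60: ŷ = 2.8 + 1.1·60 = 68.8; e = 71.8 − 68.8 = 3
x=76: ŷ = 2.8 + 1.1·76 = 86.4; e = 80.4 − 86.4 = -6
SSE = 16 + 9 + 36 + 36 + 16 + 9 + 36 = 158
s = √(158/5) = 5.62139
e/s = 6 / 5.62139 = 1.067

1.067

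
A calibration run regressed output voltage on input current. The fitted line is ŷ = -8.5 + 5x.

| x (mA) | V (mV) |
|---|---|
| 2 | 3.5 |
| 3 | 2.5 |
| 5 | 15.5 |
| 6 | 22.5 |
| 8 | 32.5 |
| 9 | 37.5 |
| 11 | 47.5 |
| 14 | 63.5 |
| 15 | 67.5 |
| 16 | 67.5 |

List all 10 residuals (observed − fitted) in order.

2, -4, -1, 1, 1, 1, 1, 2, 1, -4

x=2: ŷ = -8.5 + 5·2 = 1.5; e = 3.5 − 1.5 = 2
x=3: ŷ = -8.5 + 5·3 = 6.5; e = 2.5 − 6.5 = -4
x=5: ŷ = -8.5 + 5·5 = 16.5; e = 15.5 − 16.5 = -1
x=6: ŷ = -8.5 + 5·6 = 21.5; e = 22.5 − 21.5 = 1
x=8: ŷ = -8.5 + 5·8 = 31.5; e = 32.5 − 31.5 = 1
x=9: ŷ = -8.5 + 5·9 = 36.5; e = 37.5 − 36.5 = 1
x=11: ŷ = -8.5 + 5·11 = 46.5; e = 47.5 − 46.5 = 1
x=14: ŷ = -8.5 + 5·14 = 61.5; e = 63.5 − 61.5 = 2
x=15: ŷ = -8.5 + 5·15 = 66.5; e = 67.5 − 66.5 = 1
x=16: ŷ = -8.5 + 5·16 = 71.5; e = 67.5 − 71.5 = -4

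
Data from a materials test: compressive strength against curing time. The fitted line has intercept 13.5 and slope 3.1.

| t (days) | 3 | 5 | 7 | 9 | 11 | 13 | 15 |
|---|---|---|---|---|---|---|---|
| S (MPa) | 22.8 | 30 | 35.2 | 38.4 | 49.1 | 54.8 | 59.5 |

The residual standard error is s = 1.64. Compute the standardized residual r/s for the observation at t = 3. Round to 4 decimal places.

0.0000

Ŝ = 13.5 + 3.1·3 = 22.8
r = 22.8 − 22.8 = 0
r/s = 0 / 1.64 = 0.0000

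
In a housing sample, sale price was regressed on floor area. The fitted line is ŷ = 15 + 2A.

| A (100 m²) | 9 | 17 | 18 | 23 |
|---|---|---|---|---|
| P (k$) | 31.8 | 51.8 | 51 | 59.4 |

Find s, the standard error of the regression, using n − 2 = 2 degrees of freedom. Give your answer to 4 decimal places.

A=9: ŷ = 15 + 2·9 = 33; e = 31.8 − 33 = -1.2
A=17: ŷ = 15 + 2·17 = 49; e = 51.8 − 49 = 2.8
A=18: ŷ = 15 + 2·18 = 51; e = 51 − 51 = 0
A=23: ŷ = 15 + 2·23 = 61; e = 59.4 − 61 = -1.6
SSE = 1.44 + 7.84 + 0 + 2.56 = 11.84
s = √(11.84/2) = √5.92 ≈ 2.4331

s = 2.4331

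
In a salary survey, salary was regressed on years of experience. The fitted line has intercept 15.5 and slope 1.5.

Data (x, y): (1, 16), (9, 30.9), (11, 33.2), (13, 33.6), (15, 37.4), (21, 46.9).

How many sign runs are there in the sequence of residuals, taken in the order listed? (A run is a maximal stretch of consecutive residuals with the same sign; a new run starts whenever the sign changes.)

x=1: ŷ = 15.5 + 1.5·1 = 17; r = 16 − 17 = -1
x=9: ŷ = 15.5 + 1.5·9 = 29; r = 30.9 − 29 = 1.9
x=11: ŷ = 15.5 + 1.5·11 = 32; r = 33.2 − 32 = 1.2
x=13: ŷ = 15.5 + 1.5·13 = 35; r = 33.6 − 35 = -1.4
x=15: ŷ = 15.5 + 1.5·15 = 38; r = 37.4 − 38 = -0.6
x=21: ŷ = 15.5 + 1.5·21 = 47; r = 46.9 − 47 = -0.1
Signs: − + + − − −
Runs: −×1, +×2, −×3 → 3

3 runs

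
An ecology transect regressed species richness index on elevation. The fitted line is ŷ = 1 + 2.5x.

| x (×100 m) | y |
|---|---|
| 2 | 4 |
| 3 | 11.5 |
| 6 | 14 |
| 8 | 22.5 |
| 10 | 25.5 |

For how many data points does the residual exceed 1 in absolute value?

x=2: ŷ = 1 + 2.5·2 = 6; r = 4 − 6 = -2
x=3: ŷ = 1 + 2.5·3 = 8.5; r = 11.5 − 8.5 = 3
x=6: ŷ = 1 + 2.5·6 = 16; r = 14 − 16 = -2
x=8: ŷ = 1 + 2.5·8 = 21; r = 22.5 − 21 = 1.5
x=10: ŷ = 1 + 2.5·10 = 26; r = 25.5 − 26 = -0.5
|r| > 1: x=2 (|r|=2), x=3 (|r|=3), x=6 (|r|=2), x=8 (|r|=1.5) → 4

4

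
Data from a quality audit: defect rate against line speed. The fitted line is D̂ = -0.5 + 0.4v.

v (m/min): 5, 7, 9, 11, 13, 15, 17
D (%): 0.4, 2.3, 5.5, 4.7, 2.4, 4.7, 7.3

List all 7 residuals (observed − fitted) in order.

-1.1, 0, 2.4, 0.8, -2.3, -0.8, 1

v=5: D̂ = -0.5 + 0.4·5 = 1.5; e = 0.4 − 1.5 = -1.1
v=7: D̂ = -0.5 + 0.4·7 = 2.3; e = 2.3 − 2.3 = 0
v=9: D̂ = -0.5 + 0.4·9 = 3.1; e = 5.5 − 3.1 = 2.4
v=11: D̂ = -0.5 + 0.4·11 = 3.9; e = 4.7 − 3.9 = 0.8
v=13: D̂ = -0.5 + 0.4·13 = 4.7; e = 2.4 − 4.7 = -2.3
v=15: D̂ = -0.5 + 0.4·15 = 5.5; e = 4.7 − 5.5 = -0.8
v=17: D̂ = -0.5 + 0.4·17 = 6.3; e = 7.3 − 6.3 = 1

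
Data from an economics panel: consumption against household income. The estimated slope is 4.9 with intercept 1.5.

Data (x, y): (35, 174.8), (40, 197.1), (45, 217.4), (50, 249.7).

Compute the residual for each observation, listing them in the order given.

1.8, -0.4, -4.6, 3.2

x=35: ŷ = 1.5 + 4.9·35 = 173; e = 174.8 − 173 = 1.8
x=40: ŷ = 1.5 + 4.9·40 = 197.5; e = 197.1 − 197.5 = -0.4
x=45: ŷ = 1.5 + 4.9·45 = 222; e = 217.4 − 222 = -4.6
x=50: ŷ = 1.5 + 4.9·50 = 246.5; e = 249.7 − 246.5 = 3.2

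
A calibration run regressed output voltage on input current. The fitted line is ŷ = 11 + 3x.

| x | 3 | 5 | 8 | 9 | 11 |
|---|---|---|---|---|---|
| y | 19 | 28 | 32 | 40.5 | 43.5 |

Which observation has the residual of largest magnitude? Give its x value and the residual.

x=3: ŷ = 11 + 3·3 = 20; e = 19 − 20 = -1
x=5: ŷ = 11 + 3·5 = 26; e = 28 − 26 = 2
x=8: ŷ = 11 + 3·8 = 35; e = 32 − 35 = -3
x=9: ŷ = 11 + 3·9 = 38; e = 40.5 − 38 = 2.5
x=11: ŷ = 11 + 3·11 = 44; e = 43.5 − 44 = -0.5
Largest |e| is 3 at x = 8, residual -3.

x = 8, e = -3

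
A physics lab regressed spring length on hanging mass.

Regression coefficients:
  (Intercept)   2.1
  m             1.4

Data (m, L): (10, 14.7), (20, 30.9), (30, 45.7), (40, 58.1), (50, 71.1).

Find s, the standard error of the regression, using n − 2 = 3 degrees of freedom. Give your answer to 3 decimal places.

m=10: ŷ = 2.1 + 1.4·10 = 16.1; e = 14.7 − 16.1 = -1.4
m=20: ŷ = 2.1 + 1.4·20 = 30.1; e = 30.9 − 30.1 = 0.8
m=30: ŷ = 2.1 + 1.4·30 = 44.1; e = 45.7 − 44.1 = 1.6
m=40: ŷ = 2.1 + 1.4·40 = 58.1; e = 58.1 − 58.1 = 0
m=50: ŷ = 2.1 + 1.4·50 = 72.1; e = 71.1 − 72.1 = -1
SSE = 1.96 + 0.64 + 2.56 + 0 + 1 = 6.16
s = √(6.16/3) = √2.05333 ≈ 1.433

s = 1.433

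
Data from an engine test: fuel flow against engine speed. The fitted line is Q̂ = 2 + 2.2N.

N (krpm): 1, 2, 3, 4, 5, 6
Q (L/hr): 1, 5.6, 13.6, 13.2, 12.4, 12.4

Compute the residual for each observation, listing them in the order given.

N=1: Q̂ = 2 + 2.2·1 = 4.2; r = 1 − 4.2 = -3.2
N=2: Q̂ = 2 + 2.2·2 = 6.4; r = 5.6 − 6.4 = -0.8
N=3: Q̂ = 2 + 2.2·3 = 8.6; r = 13.6 − 8.6 = 5
N=4: Q̂ = 2 + 2.2·4 = 10.8; r = 13.2 − 10.8 = 2.4
N=5: Q̂ = 2 + 2.2·5 = 13; r = 12.4 − 13 = -0.6
N=6: Q̂ = 2 + 2.2·6 = 15.2; r = 12.4 − 15.2 = -2.8

-3.2, -0.8, 5, 2.4, -0.6, -2.8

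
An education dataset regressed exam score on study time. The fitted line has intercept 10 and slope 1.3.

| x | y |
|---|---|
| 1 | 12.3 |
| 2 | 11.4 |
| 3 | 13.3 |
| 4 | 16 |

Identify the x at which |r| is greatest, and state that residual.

x = 2, r = -1.2

x=1: ŷ = 10 + 1.3·1 = 11.3; r = 12.3 − 11.3 = 1
x=2: ŷ = 10 + 1.3·2 = 12.6; r = 11.4 − 12.6 = -1.2
x=3: ŷ = 10 + 1.3·3 = 13.9; r = 13.3 − 13.9 = -0.6
x=4: ŷ = 10 + 1.3·4 = 15.2; r = 16 − 15.2 = 0.8
Largest |r| is 1.2 at x = 2, residual -1.2.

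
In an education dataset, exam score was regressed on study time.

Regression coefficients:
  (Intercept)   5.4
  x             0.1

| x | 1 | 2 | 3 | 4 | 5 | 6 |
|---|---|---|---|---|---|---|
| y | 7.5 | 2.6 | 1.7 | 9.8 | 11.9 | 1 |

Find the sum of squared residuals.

x=1: ŷ = 5.4 + 0.1·1 = 5.5; r = 7.5 − 5.5 = 2
x=2: ŷ = 5.4 + 0.1·2 = 5.6; r = 2.6 − 5.6 = -3
x=3: ŷ = 5.4 + 0.1·3 = 5.7; r = 1.7 − 5.7 = -4
x=4: ŷ = 5.4 + 0.1·4 = 5.8; r = 9.8 − 5.8 = 4
x=5: ŷ = 5.4 + 0.1·5 = 5.9; r = 11.9 − 5.9 = 6
x=6: ŷ = 5.4 + 0.1·6 = 6; r = 1 − 6 = -5
SSE = 4 + 9 + 16 + 16 + 36 + 25 = 106

SSE = 106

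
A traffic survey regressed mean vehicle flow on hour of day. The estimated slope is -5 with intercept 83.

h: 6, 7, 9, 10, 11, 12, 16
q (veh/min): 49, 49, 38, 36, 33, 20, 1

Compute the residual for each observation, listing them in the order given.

h=6: q̂ = 83 − 5·6 = 53; e = 49 − 53 = -4
h=7: q̂ = 83 − 5·7 = 48; e = 49 − 48 = 1
h=9: q̂ = 83 − 5·9 = 38; e = 38 − 38 = 0
h=10: q̂ = 83 − 5·10 = 33; e = 36 − 33 = 3
h=11: q̂ = 83 − 5·11 = 28; e = 33 − 28 = 5
h=12: q̂ = 83 − 5·12 = 23; e = 20 − 23 = -3
h=16: q̂ = 83 − 5·16 = 3; e = 1 − 3 = -2

-4, 1, 0, 3, 5, -3, -2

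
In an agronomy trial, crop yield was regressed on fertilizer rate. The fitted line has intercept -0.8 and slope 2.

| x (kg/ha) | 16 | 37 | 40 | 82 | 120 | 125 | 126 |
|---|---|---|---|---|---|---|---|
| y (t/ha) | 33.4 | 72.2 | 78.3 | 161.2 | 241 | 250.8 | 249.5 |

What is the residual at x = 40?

ŷ = -0.8 + 2·40 = 79.2
e = 78.3 − 79.2 = -0.9

e = -0.9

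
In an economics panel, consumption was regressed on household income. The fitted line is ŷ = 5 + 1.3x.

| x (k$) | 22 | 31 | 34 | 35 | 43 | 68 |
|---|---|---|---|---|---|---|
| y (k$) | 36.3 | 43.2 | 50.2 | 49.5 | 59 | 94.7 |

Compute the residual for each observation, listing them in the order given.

2.7, -2.1, 1, -1, -1.9, 1.3

x=22: ŷ = 5 + 1.3·22 = 33.6; e = 36.3 − 33.6 = 2.7
x=31: ŷ = 5 + 1.3·31 = 45.3; e = 43.2 − 45.3 = -2.1
x=34: ŷ = 5 + 1.3·34 = 49.2; e = 50.2 − 49.2 = 1
x=35: ŷ = 5 + 1.3·35 = 50.5; e = 49.5 − 50.5 = -1
x=43: ŷ = 5 + 1.3·43 = 60.9; e = 59 − 60.9 = -1.9
x=68: ŷ = 5 + 1.3·68 = 93.4; e = 94.7 − 93.4 = 1.3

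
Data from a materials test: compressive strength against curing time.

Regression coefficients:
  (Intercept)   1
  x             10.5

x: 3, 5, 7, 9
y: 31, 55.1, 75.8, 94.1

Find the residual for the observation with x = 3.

ŷ = 1 + 10.5·3 = 32.5
e = 31 − 32.5 = -1.5

e = -1.5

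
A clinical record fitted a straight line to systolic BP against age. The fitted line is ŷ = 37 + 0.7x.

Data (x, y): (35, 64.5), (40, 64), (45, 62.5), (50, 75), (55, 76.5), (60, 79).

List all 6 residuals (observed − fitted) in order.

3, -1, -6, 3, 1, 0

x=35: ŷ = 37 + 0.7·35 = 61.5; r = 64.5 − 61.5 = 3
x=40: ŷ = 37 + 0.7·40 = 65; r = 64 − 65 = -1
x=45: ŷ = 37 + 0.7·45 = 68.5; r = 62.5 − 68.5 = -6
x=50: ŷ = 37 + 0.7·50 = 72; r = 75 − 72 = 3
x=55: ŷ = 37 + 0.7·55 = 75.5; r = 76.5 − 75.5 = 1
x=60: ŷ = 37 + 0.7·60 = 79; r = 79 − 79 = 0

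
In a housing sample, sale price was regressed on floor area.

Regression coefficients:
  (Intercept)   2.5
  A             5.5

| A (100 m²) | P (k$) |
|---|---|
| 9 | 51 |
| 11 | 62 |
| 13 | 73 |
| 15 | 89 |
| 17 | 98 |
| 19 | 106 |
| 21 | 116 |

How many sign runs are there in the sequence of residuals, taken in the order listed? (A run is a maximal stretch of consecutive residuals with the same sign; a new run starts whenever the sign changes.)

3 runs

A=9: P̂ = 2.5 + 5.5·9 = 52; e = 51 − 52 = -1
A=11: P̂ = 2.5 + 5.5·11 = 63; e = 62 − 63 = -1
A=13: P̂ = 2.5 + 5.5·13 = 74; e = 73 − 74 = -1
A=15: P̂ = 2.5 + 5.5·15 = 85; e = 89 − 85 = 4
A=17: P̂ = 2.5 + 5.5·17 = 96; e = 98 − 96 = 2
A=19: P̂ = 2.5 + 5.5·19 = 107; e = 106 − 107 = -1
A=21: P̂ = 2.5 + 5.5·21 = 118; e = 116 − 118 = -2
Signs: − − − + + − −
Runs: −×3, +×2, −×2 → 3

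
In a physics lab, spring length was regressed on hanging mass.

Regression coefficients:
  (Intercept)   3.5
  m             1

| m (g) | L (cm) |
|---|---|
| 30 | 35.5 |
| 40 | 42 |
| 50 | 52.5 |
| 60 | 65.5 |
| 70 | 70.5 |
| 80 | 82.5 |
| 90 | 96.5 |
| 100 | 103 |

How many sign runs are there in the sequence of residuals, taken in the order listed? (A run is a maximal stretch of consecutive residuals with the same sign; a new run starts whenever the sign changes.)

6 runs

m=30: L̂ = 3.5 + 30 = 33.5; e = 35.5 − 33.5 = 2
m=40: L̂ = 3.5 + 40 = 43.5; e = 42 − 43.5 = -1.5
m=50: L̂ = 3.5 + 50 = 53.5; e = 52.5 − 53.5 = -1
m=60: L̂ = 3.5 + 60 = 63.5; e = 65.5 − 63.5 = 2
m=70: L̂ = 3.5 + 70 = 73.5; e = 70.5 − 73.5 = -3
m=80: L̂ = 3.5 + 80 = 83.5; e = 82.5 − 83.5 = -1
m=90: L̂ = 3.5 + 90 = 93.5; e = 96.5 − 93.5 = 3
m=100: L̂ = 3.5 + 100 = 103.5; e = 103 − 103.5 = -0.5
Signs: + − − + − − + −
Runs: +×1, −×2, +×1, −×2, +×1, −×1 → 6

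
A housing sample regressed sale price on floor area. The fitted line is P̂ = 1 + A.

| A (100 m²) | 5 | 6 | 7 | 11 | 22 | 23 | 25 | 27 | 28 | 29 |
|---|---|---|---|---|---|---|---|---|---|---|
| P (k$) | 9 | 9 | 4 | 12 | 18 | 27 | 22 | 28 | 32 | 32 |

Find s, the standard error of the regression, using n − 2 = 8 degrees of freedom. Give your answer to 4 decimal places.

A=5: P̂ = 1 + 5 = 6; e = 9 − 6 = 3
A=6: P̂ = 1 + 6 = 7; e = 9 − 7 = 2
A=7: P̂ = 1 + 7 = 8; e = 4 − 8 = -4
A=11: P̂ = 1 + 11 = 12; e = 12 − 12 = 0
A=22: P̂ = 1 + 22 = 23; e = 18 − 23 = -5
A=23: P̂ = 1 + 23 = 24; e = 27 − 24 = 3
A=25: P̂ = 1 + 25 = 26; e = 22 − 26 = -4
A=27: P̂ = 1 + 27 = 28; e = 28 − 28 = 0
A=28: P̂ = 1 + 28 = 29; e = 32 − 29 = 3
A=29: P̂ = 1 + 29 = 30; e = 32 − 30 = 2
SSE = 9 + 4 + 16 + 0 + 25 + 9 + 16 + 0 + 9 + 4 = 92
s = √(92/8) = √11.5 ≈ 3.3912

s = 3.3912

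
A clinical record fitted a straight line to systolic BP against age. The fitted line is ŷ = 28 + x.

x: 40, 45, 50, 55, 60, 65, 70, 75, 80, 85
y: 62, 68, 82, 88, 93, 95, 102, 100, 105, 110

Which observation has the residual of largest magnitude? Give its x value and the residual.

x = 40, e = -6

x=40: ŷ = 28 + 40 = 68; e = 62 − 68 = -6
x=45: ŷ = 28 + 45 = 73; e = 68 − 73 = -5
x=50: ŷ = 28 + 50 = 78; e = 82 − 78 = 4
x=55: ŷ = 28 + 55 = 83; e = 88 − 83 = 5
x=60: ŷ = 28 + 60 = 88; e = 93 − 88 = 5
x=65: ŷ = 28 + 65 = 93; e = 95 − 93 = 2
x=70: ŷ = 28 + 70 = 98; e = 102 − 98 = 4
x=75: ŷ = 28 + 75 = 103; e = 100 − 103 = -3
x=80: ŷ = 28 + 80 = 108; e = 105 − 108 = -3
x=85: ŷ = 28 + 85 = 113; e = 110 − 113 = -3
Largest |e| is 6 at x = 40, residual -6.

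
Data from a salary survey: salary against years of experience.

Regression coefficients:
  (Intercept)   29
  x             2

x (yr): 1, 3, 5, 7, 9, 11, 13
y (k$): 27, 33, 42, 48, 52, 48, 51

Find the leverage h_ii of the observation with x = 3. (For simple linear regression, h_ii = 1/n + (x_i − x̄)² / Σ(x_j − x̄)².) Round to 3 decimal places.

h = 0.286

x̄ = (1 + 3 + 5 + 7 + 9 + 11 + 13)/7 = 7
Σ(x − x̄)² = 36 + 16 + 4 + 0 + 4 + 16 + 36 = 112
h = 1/7 + (-4)²/112 = 0.142857 + 0.142857 = 0.286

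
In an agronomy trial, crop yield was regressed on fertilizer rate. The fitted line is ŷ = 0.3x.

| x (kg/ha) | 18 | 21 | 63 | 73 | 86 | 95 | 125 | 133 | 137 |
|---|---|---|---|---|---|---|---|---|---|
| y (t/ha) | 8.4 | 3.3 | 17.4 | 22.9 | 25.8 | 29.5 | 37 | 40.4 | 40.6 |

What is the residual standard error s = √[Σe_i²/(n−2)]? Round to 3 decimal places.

x=18: ŷ = 0.3·18 = 5.4; e = 8.4 − 5.4 = 3
x=21: ŷ = 0.3·21 = 6.3; e = 3.3 − 6.3 = -3
x=63: ŷ = 0.3·63 = 18.9; e = 17.4 − 18.9 = -1.5
x=73: ŷ = 0.3·73 = 21.9; e = 22.9 − 21.9 = 1
x=86: ŷ = 0.3·86 = 25.8; e = 25.8 − 25.8 = 0
x=95: ŷ = 0.3·95 = 28.5; e = 29.5 − 28.5 = 1
x=125: ŷ = 0.3·125 = 37.5; e = 37 − 37.5 = -0.5
x=133: ŷ = 0.3·133 = 39.9; e = 40.4 − 39.9 = 0.5
x=137: ŷ = 0.3·137 = 41.1; e = 40.6 − 41.1 = -0.5
SSE = 9 + 9 + 2.25 + 1 + 0 + 1 + 0.25 + 0.25 + 0.25 = 23
s = √(23/7) = √3.28571 ≈ 1.813

s = 1.813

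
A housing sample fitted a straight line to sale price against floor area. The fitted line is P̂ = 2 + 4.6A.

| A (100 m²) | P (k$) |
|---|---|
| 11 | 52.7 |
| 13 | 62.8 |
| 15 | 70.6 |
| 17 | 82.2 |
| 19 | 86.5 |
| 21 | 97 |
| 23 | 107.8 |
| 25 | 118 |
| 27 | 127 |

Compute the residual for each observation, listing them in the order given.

0.1, 1, -0.4, 2, -2.9, -1.6, 0, 1, 0.8

A=11: P̂ = 2 + 4.6·11 = 52.6; e = 52.7 − 52.6 = 0.1
A=13: P̂ = 2 + 4.6·13 = 61.8; e = 62.8 − 61.8 = 1
A=15: P̂ = 2 + 4.6·15 = 71; e = 70.6 − 71 = -0.4
A=17: P̂ = 2 + 4.6·17 = 80.2; e = 82.2 − 80.2 = 2
A=19: P̂ = 2 + 4.6·19 = 89.4; e = 86.5 − 89.4 = -2.9
A=21: P̂ = 2 + 4.6·21 = 98.6; e = 97 − 98.6 = -1.6
A=23: P̂ = 2 + 4.6·23 = 107.8; e = 107.8 − 107.8 = 0
A=25: P̂ = 2 + 4.6·25 = 117; e = 118 − 117 = 1
A=27: P̂ = 2 + 4.6·27 = 126.2; e = 127 − 126.2 = 0.8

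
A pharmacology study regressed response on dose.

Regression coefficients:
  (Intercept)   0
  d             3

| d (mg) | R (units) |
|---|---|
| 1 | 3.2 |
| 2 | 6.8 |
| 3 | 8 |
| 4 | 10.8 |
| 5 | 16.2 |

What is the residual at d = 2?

R̂ = 3·2 = 6
e = 6.8 − 6 = 0.8

e = 0.8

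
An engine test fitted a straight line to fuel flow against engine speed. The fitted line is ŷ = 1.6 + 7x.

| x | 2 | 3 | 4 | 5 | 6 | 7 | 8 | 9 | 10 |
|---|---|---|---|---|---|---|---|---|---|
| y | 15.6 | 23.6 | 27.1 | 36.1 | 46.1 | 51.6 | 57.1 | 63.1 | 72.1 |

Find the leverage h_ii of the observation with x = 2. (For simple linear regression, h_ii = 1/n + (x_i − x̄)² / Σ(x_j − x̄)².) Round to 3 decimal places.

x̄ = (2 + 3 + 4 + 5 + 6 + 7 + 8 + 9 + 10)/9 = 6
Σ(x − x̄)² = 16 + 9 + 4 + 1 + 0 + 1 + 4 + 9 + 16 = 60
h = 1/9 + (-4)²/60 = 0.111111 + 0.266667 = 0.378

h = 0.378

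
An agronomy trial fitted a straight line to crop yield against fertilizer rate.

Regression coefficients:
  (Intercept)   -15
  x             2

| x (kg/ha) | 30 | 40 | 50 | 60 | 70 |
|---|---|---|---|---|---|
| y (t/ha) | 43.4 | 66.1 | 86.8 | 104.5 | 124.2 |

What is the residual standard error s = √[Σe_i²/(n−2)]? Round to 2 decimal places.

x=30: ŷ = -15 + 2·30 = 45; e = 43.4 − 45 = -1.6
x=40: ŷ = -15 + 2·40 = 65; e = 66.1 − 65 = 1.1
x=50: ŷ = -15 + 2·50 = 85; e = 86.8 − 85 = 1.8
x=60: ŷ = -15 + 2·60 = 105; e = 104.5 − 105 = -0.5
x=70: ŷ = -15 + 2·70 = 125; e = 124.2 − 125 = -0.8
SSE = 2.56 + 1.21 + 3.24 + 0.25 + 0.64 = 7.9
s = √(7.9/3) = √2.63333 ≈ 1.62

s = 1.62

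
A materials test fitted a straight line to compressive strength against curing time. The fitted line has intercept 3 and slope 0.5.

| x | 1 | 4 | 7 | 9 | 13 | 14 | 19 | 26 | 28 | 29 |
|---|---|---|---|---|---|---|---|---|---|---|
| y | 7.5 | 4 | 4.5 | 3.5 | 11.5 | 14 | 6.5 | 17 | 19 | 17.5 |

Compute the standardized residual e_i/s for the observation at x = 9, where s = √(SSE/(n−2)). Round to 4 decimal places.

x=1: ŷ = 3 + 0.5·1 = 3.5; e = 7.5 − 3.5 = 4
x=4: ŷ = 3 + 0.5·4 = 5; e = 4 − 5 = -1
x=7: ŷ = 3 + 0.5·7 = 6.5; e = 4.5 − 6.5 = -2
x=9: ŷ = 3 + 0.5·9 = 7.5; e = 3.5 − 7.5 = -4
x=13: ŷ = 3 + 0.5·13 = 9.5; e = 11.5 − 9.5 = 2
x=14: ŷ = 3 + 0.5·14 = 10; e = 14 − 10 = 4
x=19: ŷ = 3 + 0.5·19 = 12.5; e = 6.5 − 12.5 = -6
x=26: ŷ = 3 + 0.5·26 = 16; e = 17 − 16 = 1
x=28: ŷ = 3 + 0.5·28 = 17; e = 19 − 17 = 2
x=29: ŷ = 3 + 0.5·29 = 17.5; e = 17.5 − 17.5 = 0
SSE = 16 + 1 + 4 + 16 + 4 + 16 + 36 + 1 + 4 + 0 = 98
s = √(98/8) = 3.5
e/s = -4 / 3.5 = -1.1429

-1.1429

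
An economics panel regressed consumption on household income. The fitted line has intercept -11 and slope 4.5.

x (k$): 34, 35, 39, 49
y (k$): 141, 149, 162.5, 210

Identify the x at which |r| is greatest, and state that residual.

x = 35, r = 2.5

x=34: ŷ = -11 + 4.5·34 = 142; r = 141 − 142 = -1
x=35: ŷ = -11 + 4.5·35 = 146.5; r = 149 − 146.5 = 2.5
x=39: ŷ = -11 + 4.5·39 = 164.5; r = 162.5 − 164.5 = -2
x=49: ŷ = -11 + 4.5·49 = 209.5; r = 210 − 209.5 = 0.5
Largest |r| is 2.5 at x = 35, residual 2.5.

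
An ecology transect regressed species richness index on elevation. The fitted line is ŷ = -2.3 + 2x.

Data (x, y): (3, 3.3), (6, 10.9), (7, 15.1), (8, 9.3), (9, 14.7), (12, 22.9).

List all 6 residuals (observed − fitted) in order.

x=3: ŷ = -2.3 + 2·3 = 3.7; r = 3.3 − 3.7 = -0.4
x=6: ŷ = -2.3 + 2·6 = 9.7; r = 10.9 − 9.7 = 1.2
x=7: ŷ = -2.3 + 2·7 = 11.7; r = 15.1 − 11.7 = 3.4
x=8: ŷ = -2.3 + 2·8 = 13.7; r = 9.3 − 13.7 = -4.4
x=9: ŷ = -2.3 + 2·9 = 15.7; r = 14.7 − 15.7 = -1
x=12: ŷ = -2.3 + 2·12 = 21.7; r = 22.9 − 21.7 = 1.2

-0.4, 1.2, 3.4, -4.4, -1, 1.2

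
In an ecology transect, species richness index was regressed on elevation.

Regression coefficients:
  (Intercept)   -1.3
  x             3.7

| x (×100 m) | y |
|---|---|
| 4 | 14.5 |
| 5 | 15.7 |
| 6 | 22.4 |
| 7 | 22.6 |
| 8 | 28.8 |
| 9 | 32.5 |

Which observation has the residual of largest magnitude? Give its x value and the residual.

x=4: ŷ = -1.3 + 3.7·4 = 13.5; r = 14.5 − 13.5 = 1
x=5: ŷ = -1.3 + 3.7·5 = 17.2; r = 15.7 − 17.2 = -1.5
x=6: ŷ = -1.3 + 3.7·6 = 20.9; r = 22.4 − 20.9 = 1.5
x=7: ŷ = -1.3 + 3.7·7 = 24.6; r = 22.6 − 24.6 = -2
x=8: ŷ = -1.3 + 3.7·8 = 28.3; r = 28.8 − 28.3 = 0.5
x=9: ŷ = -1.3 + 3.7·9 = 32; r = 32.5 − 32 = 0.5
Largest |r| is 2 at x = 7, residual -2.

x = 7, r = -2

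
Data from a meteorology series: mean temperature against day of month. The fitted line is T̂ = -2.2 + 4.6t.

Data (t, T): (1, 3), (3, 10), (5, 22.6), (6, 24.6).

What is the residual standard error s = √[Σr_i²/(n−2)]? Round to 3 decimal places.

s = 1.844

t=1: T̂ = -2.2 + 4.6·1 = 2.4; r = 3 − 2.4 = 0.6
t=3: T̂ = -2.2 + 4.6·3 = 11.6; r = 10 − 11.6 = -1.6
t=5: T̂ = -2.2 + 4.6·5 = 20.8; r = 22.6 − 20.8 = 1.8
t=6: T̂ = -2.2 + 4.6·6 = 25.4; r = 24.6 − 25.4 = -0.8
SSE = 0.36 + 2.56 + 3.24 + 0.64 = 6.8
s = √(6.8/2) = √3.4 ≈ 1.844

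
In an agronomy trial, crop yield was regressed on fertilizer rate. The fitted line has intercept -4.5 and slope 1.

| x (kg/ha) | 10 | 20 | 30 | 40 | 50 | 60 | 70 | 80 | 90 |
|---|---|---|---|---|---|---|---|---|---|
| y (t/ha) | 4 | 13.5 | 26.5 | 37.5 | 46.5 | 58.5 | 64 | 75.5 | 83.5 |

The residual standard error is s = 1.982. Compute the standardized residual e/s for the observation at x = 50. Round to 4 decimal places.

0.5045

ŷ = -4.5 + 50 = 45.5
e = 46.5 − 45.5 = 1
e/s = 1 / 1.982 = 0.5045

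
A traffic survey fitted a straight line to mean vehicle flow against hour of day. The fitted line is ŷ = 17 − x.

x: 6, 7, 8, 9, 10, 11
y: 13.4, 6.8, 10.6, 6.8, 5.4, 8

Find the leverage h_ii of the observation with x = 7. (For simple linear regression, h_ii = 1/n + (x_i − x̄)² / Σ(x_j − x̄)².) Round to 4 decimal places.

x̄ = (6 + 7 + 8 + 9 + 10 + 11)/6 = 8.5
Σ(x − x̄)² = 6.25 + 2.25 + 0.25 + 0.25 + 2.25 + 6.25 = 17.5
h = 1/6 + (-1.5)²/17.5 = 0.166667 + 0.128571 = 0.2952

h = 0.2952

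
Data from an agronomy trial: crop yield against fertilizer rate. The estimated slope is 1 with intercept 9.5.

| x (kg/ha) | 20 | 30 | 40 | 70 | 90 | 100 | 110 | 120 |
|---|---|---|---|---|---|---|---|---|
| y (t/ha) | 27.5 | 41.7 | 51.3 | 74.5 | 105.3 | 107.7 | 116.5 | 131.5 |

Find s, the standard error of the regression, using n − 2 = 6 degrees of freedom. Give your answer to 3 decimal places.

s = 3.807

x=20: ŷ = 9.5 + 20 = 29.5; r = 27.5 − 29.5 = -2
x=30: ŷ = 9.5 + 30 = 39.5; r = 41.7 − 39.5 = 2.2
x=40: ŷ = 9.5 + 40 = 49.5; r = 51.3 − 49.5 = 1.8
x=70: ŷ = 9.5 + 70 = 79.5; r = 74.5 − 79.5 = -5
x=90: ŷ = 9.5 + 90 = 99.5; r = 105.3 − 99.5 = 5.8
x=100: ŷ = 9.5 + 100 = 109.5; r = 107.7 − 109.5 = -1.8
x=110: ŷ = 9.5 + 110 = 119.5; r = 116.5 − 119.5 = -3
x=120: ŷ = 9.5 + 120 = 129.5; r = 131.5 − 129.5 = 2
SSE = 4 + 4.84 + 3.24 + 25 + 33.64 + 3.24 + 9 + 4 = 86.96
s = √(86.96/6) = √14.4933 ≈ 3.807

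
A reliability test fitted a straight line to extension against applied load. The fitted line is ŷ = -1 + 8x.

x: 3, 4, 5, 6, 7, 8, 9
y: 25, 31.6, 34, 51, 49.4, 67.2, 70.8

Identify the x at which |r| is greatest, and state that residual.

x = 7, r = -5.6

x=3: ŷ = -1 + 8·3 = 23; r = 25 − 23 = 2
x=4: ŷ = -1 + 8·4 = 31; r = 31.6 − 31 = 0.6
x=5: ŷ = -1 + 8·5 = 39; r = 34 − 39 = -5
x=6: ŷ = -1 + 8·6 = 47; r = 51 − 47 = 4
x=7: ŷ = -1 + 8·7 = 55; r = 49.4 − 55 = -5.6
x=8: ŷ = -1 + 8·8 = 63; r = 67.2 − 63 = 4.2
x=9: ŷ = -1 + 8·9 = 71; r = 70.8 − 71 = -0.2
Largest |r| is 5.6 at x = 7, residual -5.6.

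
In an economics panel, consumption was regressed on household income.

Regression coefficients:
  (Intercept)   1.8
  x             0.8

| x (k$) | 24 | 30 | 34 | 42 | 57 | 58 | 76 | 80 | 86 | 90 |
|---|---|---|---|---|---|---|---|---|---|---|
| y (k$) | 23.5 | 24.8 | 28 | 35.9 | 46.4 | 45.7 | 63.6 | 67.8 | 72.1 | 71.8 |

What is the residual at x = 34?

e = -1

ŷ = 1.8 + 0.8·34 = 29
e = 28 − 29 = -1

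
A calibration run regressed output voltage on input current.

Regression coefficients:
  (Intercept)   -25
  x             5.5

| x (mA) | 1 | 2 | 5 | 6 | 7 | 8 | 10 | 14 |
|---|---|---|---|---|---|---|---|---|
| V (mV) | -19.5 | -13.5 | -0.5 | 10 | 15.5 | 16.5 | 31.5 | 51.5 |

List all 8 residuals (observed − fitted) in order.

0, 0.5, -3, 2, 2, -2.5, 1.5, -0.5

x=1: ŷ = -25 + 5.5·1 = -19.5; e = -19.5 − (-19.5) = 0
x=2: ŷ = -25 + 5.5·2 = -14; e = -13.5 − (-14) = 0.5
x=5: ŷ = -25 + 5.5·5 = 2.5; e = -0.5 − 2.5 = -3
x=6: ŷ = -25 + 5.5·6 = 8; e = 10 − 8 = 2
x=7: ŷ = -25 + 5.5·7 = 13.5; e = 15.5 − 13.5 = 2
x=8: ŷ = -25 + 5.5·8 = 19; e = 16.5 − 19 = -2.5
x=10: ŷ = -25 + 5.5·10 = 30; e = 31.5 − 30 = 1.5
x=14: ŷ = -25 + 5.5·14 = 52; e = 51.5 − 52 = -0.5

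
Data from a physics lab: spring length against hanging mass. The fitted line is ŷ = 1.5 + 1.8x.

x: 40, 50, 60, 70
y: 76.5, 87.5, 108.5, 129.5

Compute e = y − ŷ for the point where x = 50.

e = -4

ŷ = 1.5 + 1.8·50 = 91.5
e = 87.5 − 91.5 = -4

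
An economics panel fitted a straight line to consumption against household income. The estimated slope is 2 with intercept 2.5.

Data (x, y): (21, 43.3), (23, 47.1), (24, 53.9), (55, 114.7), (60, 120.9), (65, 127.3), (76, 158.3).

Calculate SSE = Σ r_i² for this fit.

SSE = 63.84

x=21: ŷ = 2.5 + 2·21 = 44.5; r = 43.3 − 44.5 = -1.2
x=23: ŷ = 2.5 + 2·23 = 48.5; r = 47.1 − 48.5 = -1.4
x=24: ŷ = 2.5 + 2·24 = 50.5; r = 53.9 − 50.5 = 3.4
x=55: ŷ = 2.5 + 2·55 = 112.5; r = 114.7 − 112.5 = 2.2
x=60: ŷ = 2.5 + 2·60 = 122.5; r = 120.9 − 122.5 = -1.6
x=65: ŷ = 2.5 + 2·65 = 132.5; r = 127.3 − 132.5 = -5.2
x=76: ŷ = 2.5 + 2·76 = 154.5; r = 158.3 − 154.5 = 3.8
SSE = 1.44 + 1.96 + 11.56 + 4.84 + 2.56 + 27.04 + 14.44 = 63.84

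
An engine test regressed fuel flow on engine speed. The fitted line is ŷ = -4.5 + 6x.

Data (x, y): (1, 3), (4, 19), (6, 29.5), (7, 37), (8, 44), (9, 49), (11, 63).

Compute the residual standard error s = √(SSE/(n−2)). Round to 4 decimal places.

x=1: ŷ = -4.5 + 6·1 = 1.5; e = 3 − 1.5 = 1.5
x=4: ŷ = -4.5 + 6·4 = 19.5; e = 19 − 19.5 = -0.5
x=6: ŷ = -4.5 + 6·6 = 31.5; e = 29.5 − 31.5 = -2
x=7: ŷ = -4.5 + 6·7 = 37.5; e = 37 − 37.5 = -0.5
x=8: ŷ = -4.5 + 6·8 = 43.5; e = 44 − 43.5 = 0.5
x=9: ŷ = -4.5 + 6·9 = 49.5; e = 49 − 49.5 = -0.5
x=11: ŷ = -4.5 + 6·11 = 61.5; e = 63 − 61.5 = 1.5
SSE = 2.25 + 0.25 + 4 + 0.25 + 0.25 + 0.25 + 2.25 = 9.5
s = √(9.5/5) = √1.9 ≈ 1.3784

s = 1.3784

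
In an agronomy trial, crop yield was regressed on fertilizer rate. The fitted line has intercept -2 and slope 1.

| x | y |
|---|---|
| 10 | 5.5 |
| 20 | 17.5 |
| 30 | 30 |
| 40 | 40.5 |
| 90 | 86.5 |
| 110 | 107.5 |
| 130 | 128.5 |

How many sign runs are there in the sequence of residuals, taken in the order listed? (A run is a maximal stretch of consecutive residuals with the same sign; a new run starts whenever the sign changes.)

x=10: ŷ = -2 + 10 = 8; e = 5.5 − 8 = -2.5
x=20: ŷ = -2 + 20 = 18; e = 17.5 − 18 = -0.5
x=30: ŷ = -2 + 30 = 28; e = 30 − 28 = 2
x=40: ŷ = -2 + 40 = 38; e = 40.5 − 38 = 2.5
x=90: ŷ = -2 + 90 = 88; e = 86.5 − 88 = -1.5
x=110: ŷ = -2 + 110 = 108; e = 107.5 − 108 = -0.5
x=130: ŷ = -2 + 130 = 128; e = 128.5 − 128 = 0.5
Signs: − − + + − − +
Runs: −×2, +×2, −×2, +×1 → 4

4 runs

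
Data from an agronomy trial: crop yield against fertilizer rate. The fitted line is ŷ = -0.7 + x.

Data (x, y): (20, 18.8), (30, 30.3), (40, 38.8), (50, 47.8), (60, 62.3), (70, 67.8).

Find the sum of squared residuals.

x=20: ŷ = -0.7 + 20 = 19.3; e = 18.8 − 19.3 = -0.5
x=30: ŷ = -0.7 + 30 = 29.3; e = 30.3 − 29.3 = 1
x=40: ŷ = -0.7 + 40 = 39.3; e = 38.8 − 39.3 = -0.5
x=50: ŷ = -0.7 + 50 = 49.3; e = 47.8 − 49.3 = -1.5
x=60: ŷ = -0.7 + 60 = 59.3; e = 62.3 − 59.3 = 3
x=70: ŷ = -0.7 + 70 = 69.3; e = 67.8 − 69.3 = -1.5
SSE = 0.25 + 1 + 0.25 + 2.25 + 9 + 2.25 = 15

SSE = 15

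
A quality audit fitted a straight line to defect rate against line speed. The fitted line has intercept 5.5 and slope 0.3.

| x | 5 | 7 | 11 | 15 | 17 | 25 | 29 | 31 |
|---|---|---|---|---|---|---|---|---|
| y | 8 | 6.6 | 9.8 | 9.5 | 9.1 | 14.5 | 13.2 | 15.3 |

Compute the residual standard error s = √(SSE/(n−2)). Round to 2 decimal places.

x=5: ŷ = 5.5 + 0.3·5 = 7; r = 8 − 7 = 1
x=7: ŷ = 5.5 + 0.3·7 = 7.6; r = 6.6 − 7.6 = -1
x=11: ŷ = 5.5 + 0.3·11 = 8.8; r = 9.8 − 8.8 = 1
x=15: ŷ = 5.5 + 0.3·15 = 10; r = 9.5 − 10 = -0.5
x=17: ŷ = 5.5 + 0.3·17 = 10.6; r = 9.1 − 10.6 = -1.5
x=25: ŷ = 5.5 + 0.3·25 = 13; r = 14.5 − 13 = 1.5
x=29: ŷ = 5.5 + 0.3·29 = 14.2; r = 13.2 − 14.2 = -1
x=31: ŷ = 5.5 + 0.3·31 = 14.8; r = 15.3 − 14.8 = 0.5
SSE = 1 + 1 + 1 + 0.25 + 2.25 + 2.25 + 1 + 0.25 = 9
s = √(9/6) = √1.5 ≈ 1.22

s = 1.22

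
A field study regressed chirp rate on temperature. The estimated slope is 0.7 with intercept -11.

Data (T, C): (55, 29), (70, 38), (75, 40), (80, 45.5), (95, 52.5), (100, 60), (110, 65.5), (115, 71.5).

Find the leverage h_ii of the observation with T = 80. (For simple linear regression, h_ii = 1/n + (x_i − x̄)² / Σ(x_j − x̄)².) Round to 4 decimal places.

h = 0.1434

T̄ = (55 + 70 + 75 + 80 + 95 + 100 + 110 + 115)/8 = 87.5
Σ(T − T̄)² = 1056.25 + 306.25 + 156.25 + 56.25 + 56.25 + 156.25 + 506.25 + 756.25 = 3050
h = 1/8 + (-7.5)²/3050 = 0.125 + 0.0184426 = 0.1434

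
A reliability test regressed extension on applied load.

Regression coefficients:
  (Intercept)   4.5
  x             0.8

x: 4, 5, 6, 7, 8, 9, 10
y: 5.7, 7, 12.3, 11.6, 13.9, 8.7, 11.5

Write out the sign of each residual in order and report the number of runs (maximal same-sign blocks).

3 runs

x=4: ŷ = 4.5 + 0.8·4 = 7.7; e = 5.7 − 7.7 = -2
x=5: ŷ = 4.5 + 0.8·5 = 8.5; e = 7 − 8.5 = -1.5
x=6: ŷ = 4.5 + 0.8·6 = 9.3; e = 12.3 − 9.3 = 3
x=7: ŷ = 4.5 + 0.8·7 = 10.1; e = 11.6 − 10.1 = 1.5
x=8: ŷ = 4.5 + 0.8·8 = 10.9; e = 13.9 − 10.9 = 3
x=9: ŷ = 4.5 + 0.8·9 = 11.7; e = 8.7 − 11.7 = -3
x=10: ŷ = 4.5 + 0.8·10 = 12.5; e = 11.5 − 12.5 = -1
Signs: − − + + + − −
Runs: −×2, +×3, −×2 → 3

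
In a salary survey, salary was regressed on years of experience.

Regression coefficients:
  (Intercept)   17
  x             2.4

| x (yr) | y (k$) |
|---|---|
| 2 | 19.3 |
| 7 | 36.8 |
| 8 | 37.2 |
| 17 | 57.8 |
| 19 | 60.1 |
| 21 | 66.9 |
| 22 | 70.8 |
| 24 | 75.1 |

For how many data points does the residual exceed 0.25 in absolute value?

7

x=2: ŷ = 17 + 2.4·2 = 21.8; r = 19.3 − 21.8 = -2.5
x=7: ŷ = 17 + 2.4·7 = 33.8; r = 36.8 − 33.8 = 3
x=8: ŷ = 17 + 2.4·8 = 36.2; r = 37.2 − 36.2 = 1
x=17: ŷ = 17 + 2.4·17 = 57.8; r = 57.8 − 57.8 = 0
x=19: ŷ = 17 + 2.4·19 = 62.6; r = 60.1 − 62.6 = -2.5
x=21: ŷ = 17 + 2.4·21 = 67.4; r = 66.9 − 67.4 = -0.5
x=22: ŷ = 17 + 2.4·22 = 69.8; r = 70.8 − 69.8 = 1
x=24: ŷ = 17 + 2.4·24 = 74.6; r = 75.1 − 74.6 = 0.5
|r| > 0.25: x=2 (|r|=2.5), x=7 (|r|=3), x=8 (|r|=1), x=19 (|r|=2.5), x=21 (|r|=0.5), x=22 (|r|=1), x=24 (|r|=0.5) → 7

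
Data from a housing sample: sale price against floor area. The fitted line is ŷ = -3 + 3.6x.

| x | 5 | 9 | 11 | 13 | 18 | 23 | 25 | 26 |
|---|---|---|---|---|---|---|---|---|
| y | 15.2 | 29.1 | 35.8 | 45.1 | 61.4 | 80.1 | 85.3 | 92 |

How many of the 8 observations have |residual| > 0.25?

7

x=5: ŷ = -3 + 3.6·5 = 15; r = 15.2 − 15 = 0.2
x=9: ŷ = -3 + 3.6·9 = 29.4; r = 29.1 − 29.4 = -0.3
x=11: ŷ = -3 + 3.6·11 = 36.6; r = 35.8 − 36.6 = -0.8
x=13: ŷ = -3 + 3.6·13 = 43.8; r = 45.1 − 43.8 = 1.3
x=18: ŷ = -3 + 3.6·18 = 61.8; r = 61.4 − 61.8 = -0.4
x=23: ŷ = -3 + 3.6·23 = 79.8; r = 80.1 − 79.8 = 0.3
x=25: ŷ = -3 + 3.6·25 = 87; r = 85.3 − 87 = -1.7
x=26: ŷ = -3 + 3.6·26 = 90.6; r = 92 − 90.6 = 1.4
|r| > 0.25: x=9 (|r|=0.3), x=11 (|r|=0.8), x=13 (|r|=1.3), x=18 (|r|=0.4), x=23 (|r|=0.3), x=25 (|r|=1.7), x=26 (|r|=1.4) → 7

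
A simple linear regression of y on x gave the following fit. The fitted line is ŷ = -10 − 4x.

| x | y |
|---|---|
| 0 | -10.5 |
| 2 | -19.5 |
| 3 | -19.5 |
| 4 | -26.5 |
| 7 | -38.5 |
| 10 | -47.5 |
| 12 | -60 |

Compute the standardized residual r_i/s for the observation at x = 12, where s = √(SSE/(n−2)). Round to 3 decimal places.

x=0: ŷ = -10 − 4·0 = -10; r = -10.5 − (-10) = -0.5
x=2: ŷ = -10 − 4·2 = -18; r = -19.5 − (-18) = -1.5
x=3: ŷ = -10 − 4·3 = -22; r = -19.5 − (-22) = 2.5
x=4: ŷ = -10 − 4·4 = -26; r = -26.5 − (-26) = -0.5
x=7: ŷ = -10 − 4·7 = -38; r = -38.5 − (-38) = -0.5
x=10: ŷ = -10 − 4·10 = -50; r = -47.5 − (-50) = 2.5
x=12: ŷ = -10 − 4·12 = -58; r = -60 − (-58) = -2
SSE = 0.25 + 2.25 + 6.25 + 0.25 + 0.25 + 6.25 + 4 = 19.5
s = √(19.5/5) = 1.97484
r/s = -2 / 1.97484 = -1.013

-1.013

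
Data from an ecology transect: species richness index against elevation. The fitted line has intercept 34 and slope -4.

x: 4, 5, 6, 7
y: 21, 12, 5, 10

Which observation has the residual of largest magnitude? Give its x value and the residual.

x=4: ŷ = 34 − 4·4 = 18; e = 21 − 18 = 3
x=5: ŷ = 34 − 4·5 = 14; e = 12 − 14 = -2
x=6: ŷ = 34 − 4·6 = 10; e = 5 − 10 = -5
x=7: ŷ = 34 − 4·7 = 6; e = 10 − 6 = 4
Largest |e| is 5 at x = 6, residual -5.

x = 6, e = -5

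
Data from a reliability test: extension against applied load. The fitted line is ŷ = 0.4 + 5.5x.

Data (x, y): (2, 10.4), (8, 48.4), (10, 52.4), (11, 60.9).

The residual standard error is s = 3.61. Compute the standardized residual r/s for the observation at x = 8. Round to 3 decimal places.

ŷ = 0.4 + 5.5·8 = 44.4
r = 48.4 − 44.4 = 4
r/s = 4 / 3.61 = 1.108

1.108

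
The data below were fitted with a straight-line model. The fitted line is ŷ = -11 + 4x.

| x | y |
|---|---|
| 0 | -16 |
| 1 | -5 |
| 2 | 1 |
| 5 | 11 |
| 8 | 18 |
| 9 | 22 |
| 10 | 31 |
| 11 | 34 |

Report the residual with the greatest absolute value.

e = -5

x=0: ŷ = -11 + 4·0 = -11; e = -16 − (-11) = -5
x=1: ŷ = -11 + 4·1 = -7; e = -5 − (-7) = 2
x=2: ŷ = -11 + 4·2 = -3; e = 1 − (-3) = 4
x=5: ŷ = -11 + 4·5 = 9; e = 11 − 9 = 2
x=8: ŷ = -11 + 4·8 = 21; e = 18 − 21 = -3
x=9: ŷ = -11 + 4·9 = 25; e = 22 − 25 = -3
x=10: ŷ = -11 + 4·10 = 29; e = 31 − 29 = 2
x=11: ŷ = -11 + 4·11 = 33; e = 34 − 33 = 1
Largest |e| is 5 at x = 0, residual -5.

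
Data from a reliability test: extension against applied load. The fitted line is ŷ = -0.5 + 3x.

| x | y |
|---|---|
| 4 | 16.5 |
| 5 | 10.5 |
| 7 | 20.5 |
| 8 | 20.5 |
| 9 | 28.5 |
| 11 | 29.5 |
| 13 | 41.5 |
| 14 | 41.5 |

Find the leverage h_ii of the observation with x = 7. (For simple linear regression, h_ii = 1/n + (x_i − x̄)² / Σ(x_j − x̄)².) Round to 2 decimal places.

x̄ = (4 + 5 + 7 + 8 + 9 + 11 + 13 + 14)/8 = 8.875
Σ(x − x̄)² = 23.7656 + 15.0156 + 3.51562 + 0.765625 + 0.015625 + 4.51562 + 17.0156 + 26.2656 = 90.875
h = 1/8 + (-1.875)²/90.875 = 0.125 + 0.0386864 = 0.16

h = 0.16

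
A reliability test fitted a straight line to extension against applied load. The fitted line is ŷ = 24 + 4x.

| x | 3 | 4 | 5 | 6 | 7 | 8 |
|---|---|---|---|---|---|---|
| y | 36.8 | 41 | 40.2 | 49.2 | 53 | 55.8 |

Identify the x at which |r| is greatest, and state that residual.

x = 5, r = -3.8

x=3: ŷ = 24 + 4·3 = 36; r = 36.8 − 36 = 0.8
x=4: ŷ = 24 + 4·4 = 40; r = 41 − 40 = 1
x=5: ŷ = 24 + 4·5 = 44; r = 40.2 − 44 = -3.8
x=6: ŷ = 24 + 4·6 = 48; r = 49.2 − 48 = 1.2
x=7: ŷ = 24 + 4·7 = 52; r = 53 − 52 = 1
x=8: ŷ = 24 + 4·8 = 56; r = 55.8 − 56 = -0.2
Largest |r| is 3.8 at x = 5, residual -3.8.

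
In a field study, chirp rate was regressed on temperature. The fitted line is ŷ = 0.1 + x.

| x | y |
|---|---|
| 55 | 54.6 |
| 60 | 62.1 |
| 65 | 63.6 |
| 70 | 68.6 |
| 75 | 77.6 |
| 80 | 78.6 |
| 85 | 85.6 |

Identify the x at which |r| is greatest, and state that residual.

x = 75, r = 2.5

x=55: ŷ = 0.1 + 55 = 55.1; r = 54.6 − 55.1 = -0.5
x=60: ŷ = 0.1 + 60 = 60.1; r = 62.1 − 60.1 = 2
x=65: ŷ = 0.1 + 65 = 65.1; r = 63.6 − 65.1 = -1.5
x=70: ŷ = 0.1 + 70 = 70.1; r = 68.6 − 70.1 = -1.5
x=75: ŷ = 0.1 + 75 = 75.1; r = 77.6 − 75.1 = 2.5
x=80: ŷ = 0.1 + 80 = 80.1; r = 78.6 − 80.1 = -1.5
x=85: ŷ = 0.1 + 85 = 85.1; r = 85.6 − 85.1 = 0.5
Largest |r| is 2.5 at x = 75, residual 2.5.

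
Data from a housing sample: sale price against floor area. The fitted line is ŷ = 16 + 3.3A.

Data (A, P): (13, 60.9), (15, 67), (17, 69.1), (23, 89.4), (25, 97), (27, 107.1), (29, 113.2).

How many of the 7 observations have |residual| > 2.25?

A=13: ŷ = 16 + 3.3·13 = 58.9; e = 60.9 − 58.9 = 2
A=15: ŷ = 16 + 3.3·15 = 65.5; e = 67 − 65.5 = 1.5
A=17: ŷ = 16 + 3.3·17 = 72.1; e = 69.1 − 72.1 = -3
A=23: ŷ = 16 + 3.3·23 = 91.9; e = 89.4 − 91.9 = -2.5
A=25: ŷ = 16 + 3.3·25 = 98.5; e = 97 − 98.5 = -1.5
A=27: ŷ = 16 + 3.3·27 = 105.1; e = 107.1 − 105.1 = 2
A=29: ŷ = 16 + 3.3·29 = 111.7; e = 113.2 − 111.7 = 1.5
|e| > 2.25: A=17 (|e|=3), A=23 (|e|=2.5) → 2

2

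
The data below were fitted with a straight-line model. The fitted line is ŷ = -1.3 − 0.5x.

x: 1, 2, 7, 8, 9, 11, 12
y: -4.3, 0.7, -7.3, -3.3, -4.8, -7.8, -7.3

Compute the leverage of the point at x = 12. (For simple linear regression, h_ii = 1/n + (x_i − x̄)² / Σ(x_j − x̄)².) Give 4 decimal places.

h = 0.3636

x̄ = (1 + 2 + 7 + 8 + 9 + 11 + 12)/7 = 7.14286
Σ(x − x̄)² = 37.7347 + 26.449 + 0.0204082 + 0.734694 + 3.44898 + 14.8776 + 23.5918 = 106.857
h = 1/7 + (4.85714)²/106.857 = 0.142857 + 0.220779 = 0.3636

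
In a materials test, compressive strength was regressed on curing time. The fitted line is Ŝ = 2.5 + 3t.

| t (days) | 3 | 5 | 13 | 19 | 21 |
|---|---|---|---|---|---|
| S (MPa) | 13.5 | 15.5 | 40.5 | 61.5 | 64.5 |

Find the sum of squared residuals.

t=3: Ŝ = 2.5 + 3·3 = 11.5; e = 13.5 − 11.5 = 2
t=5: Ŝ = 2.5 + 3·5 = 17.5; e = 15.5 − 17.5 = -2
t=13: Ŝ = 2.5 + 3·13 = 41.5; e = 40.5 − 41.5 = -1
t=19: Ŝ = 2.5 + 3·19 = 59.5; e = 61.5 − 59.5 = 2
t=21: Ŝ = 2.5 + 3·21 = 65.5; e = 64.5 − 65.5 = -1
SSE = 4 + 4 + 1 + 4 + 1 = 14

SSE = 14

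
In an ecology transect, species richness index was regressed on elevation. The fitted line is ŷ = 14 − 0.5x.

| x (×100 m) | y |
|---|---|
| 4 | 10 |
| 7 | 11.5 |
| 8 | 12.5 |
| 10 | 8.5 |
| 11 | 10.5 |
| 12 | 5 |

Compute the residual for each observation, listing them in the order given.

x=4: ŷ = 14 − 0.5·4 = 12; e = 10 − 12 = -2
x=7: ŷ = 14 − 0.5·7 = 10.5; e = 11.5 − 10.5 = 1
x=8: ŷ = 14 − 0.5·8 = 10; e = 12.5 − 10 = 2.5
x=10: ŷ = 14 − 0.5·10 = 9; e = 8.5 − 9 = -0.5
x=11: ŷ = 14 − 0.5·11 = 8.5; e = 10.5 − 8.5 = 2
x=12: ŷ = 14 − 0.5·12 = 8; e = 5 − 8 = -3

-2, 1, 2.5, -0.5, 2, -3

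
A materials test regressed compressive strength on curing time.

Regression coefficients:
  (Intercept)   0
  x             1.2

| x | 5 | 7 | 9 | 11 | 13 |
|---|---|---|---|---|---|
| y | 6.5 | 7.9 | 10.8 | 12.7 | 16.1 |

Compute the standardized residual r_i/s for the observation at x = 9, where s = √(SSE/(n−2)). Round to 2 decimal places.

0.00

x=5: ŷ = 1.2·5 = 6; r = 6.5 − 6 = 0.5
x=7: ŷ = 1.2·7 = 8.4; r = 7.9 − 8.4 = -0.5
x=9: ŷ = 1.2·9 = 10.8; r = 10.8 − 10.8 = 0
x=11: ŷ = 1.2·11 = 13.2; r = 12.7 − 13.2 = -0.5
x=13: ŷ = 1.2·13 = 15.6; r = 16.1 − 15.6 = 0.5
SSE = 0.25 + 0.25 + 0 + 0.25 + 0.25 = 1
s = √(1/3) = 0.57735
r/s = 0 / 0.57735 = 0.00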